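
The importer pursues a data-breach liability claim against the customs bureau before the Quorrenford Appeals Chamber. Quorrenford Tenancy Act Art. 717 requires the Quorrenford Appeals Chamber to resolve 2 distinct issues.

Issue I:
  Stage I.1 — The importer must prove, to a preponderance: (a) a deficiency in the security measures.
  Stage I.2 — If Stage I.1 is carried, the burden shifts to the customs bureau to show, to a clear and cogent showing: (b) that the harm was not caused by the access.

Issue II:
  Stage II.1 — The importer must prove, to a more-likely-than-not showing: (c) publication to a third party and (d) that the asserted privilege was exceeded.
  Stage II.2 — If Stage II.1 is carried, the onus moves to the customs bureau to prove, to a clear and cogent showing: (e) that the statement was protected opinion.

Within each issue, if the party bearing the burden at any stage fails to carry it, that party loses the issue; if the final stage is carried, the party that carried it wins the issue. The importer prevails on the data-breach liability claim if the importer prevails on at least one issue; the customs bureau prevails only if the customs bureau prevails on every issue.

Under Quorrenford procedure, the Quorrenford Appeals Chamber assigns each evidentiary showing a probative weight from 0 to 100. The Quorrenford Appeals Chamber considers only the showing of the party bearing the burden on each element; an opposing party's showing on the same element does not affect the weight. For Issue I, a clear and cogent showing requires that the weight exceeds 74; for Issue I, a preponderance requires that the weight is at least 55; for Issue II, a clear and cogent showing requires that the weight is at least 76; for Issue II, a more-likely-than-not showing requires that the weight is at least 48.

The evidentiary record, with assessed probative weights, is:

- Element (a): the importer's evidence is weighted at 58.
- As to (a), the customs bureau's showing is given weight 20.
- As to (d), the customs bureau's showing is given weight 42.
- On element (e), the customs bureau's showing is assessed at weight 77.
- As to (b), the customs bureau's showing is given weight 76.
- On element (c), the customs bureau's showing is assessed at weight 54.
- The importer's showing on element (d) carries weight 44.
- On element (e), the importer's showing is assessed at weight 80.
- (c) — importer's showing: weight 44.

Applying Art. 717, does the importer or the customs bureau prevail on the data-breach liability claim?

— Issue I —
Stage I.1 — burden on importer; standard: a preponderance (weight is at least 55).
    (a): 58 (customs bureau's 20 disregarded) ≥ 55 [met]
  Stage I.1 is satisfied; the onus moves to the customs bureau.
Stage I.2 — burden on customs bureau; standard: a clear and cogent showing (weight exceeds 74).
    (b): 76 > 74 [met]
  The customs bureau carries the last stage.
Every stage carried; the customs bureau prevails on this issue.
— Issue II —
Stage II.1 — burden on importer; standard: a more-likely-than-not showing (weight is at least 48).
    (c): 44 (customs bureau's 54 disregarded) < 48 [not met]
    (d): 44 (customs bureau's 42 disregarded) < 48 [not met]
  The importer does not carry Stage II.1.
The analysis ends at Stage II.1; the customs bureau prevails on this issue.
Per-issue: Issue I → customs bureau; Issue II → customs bureau. The importer must prevail on at least one issue; overall, the customs bureau prevails.

customs bureau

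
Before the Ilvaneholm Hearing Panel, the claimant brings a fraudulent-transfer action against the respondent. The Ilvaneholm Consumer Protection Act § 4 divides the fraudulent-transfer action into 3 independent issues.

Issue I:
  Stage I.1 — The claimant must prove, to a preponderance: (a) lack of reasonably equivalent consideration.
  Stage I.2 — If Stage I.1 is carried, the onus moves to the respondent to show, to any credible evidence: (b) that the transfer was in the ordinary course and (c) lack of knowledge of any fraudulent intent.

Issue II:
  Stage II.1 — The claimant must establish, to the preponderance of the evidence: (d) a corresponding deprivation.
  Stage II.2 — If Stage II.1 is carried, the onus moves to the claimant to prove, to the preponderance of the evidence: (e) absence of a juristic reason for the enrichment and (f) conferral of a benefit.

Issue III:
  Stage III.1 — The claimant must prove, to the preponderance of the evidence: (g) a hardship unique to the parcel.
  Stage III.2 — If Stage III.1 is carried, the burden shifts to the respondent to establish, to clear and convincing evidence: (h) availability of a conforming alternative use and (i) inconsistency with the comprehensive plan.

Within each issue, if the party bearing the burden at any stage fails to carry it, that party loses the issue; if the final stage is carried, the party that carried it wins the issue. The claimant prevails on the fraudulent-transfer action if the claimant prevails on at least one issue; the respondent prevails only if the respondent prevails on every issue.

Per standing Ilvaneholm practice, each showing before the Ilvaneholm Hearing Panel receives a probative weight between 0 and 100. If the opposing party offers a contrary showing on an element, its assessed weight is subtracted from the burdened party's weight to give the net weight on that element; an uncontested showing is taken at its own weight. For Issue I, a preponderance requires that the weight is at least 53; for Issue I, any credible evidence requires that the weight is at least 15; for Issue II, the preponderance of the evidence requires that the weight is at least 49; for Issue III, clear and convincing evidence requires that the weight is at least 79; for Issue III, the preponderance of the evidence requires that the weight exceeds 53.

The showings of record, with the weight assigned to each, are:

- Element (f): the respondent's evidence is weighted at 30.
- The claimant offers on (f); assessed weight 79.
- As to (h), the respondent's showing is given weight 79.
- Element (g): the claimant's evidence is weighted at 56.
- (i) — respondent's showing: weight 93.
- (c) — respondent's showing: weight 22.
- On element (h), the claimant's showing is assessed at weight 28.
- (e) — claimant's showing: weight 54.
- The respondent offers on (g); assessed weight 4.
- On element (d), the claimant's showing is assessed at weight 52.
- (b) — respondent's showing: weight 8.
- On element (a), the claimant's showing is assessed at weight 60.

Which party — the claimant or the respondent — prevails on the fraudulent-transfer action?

claimant

— Issue I —
Stage I.1 (claimant, a preponderance, weight is at least 53): (a) 60 ≥ 53 — meets.
  Stage I.1 carried; the burden shifts to the respondent.
Stage I.2 (respondent, any credible evidence, weight is at least 15): (b) 8 < 15 — fails; (c) 22 ≥ 15 — meets.
  Stage I.2 not carried; the respondent fails its burden.
The analysis ends at Stage I.2; the claimant prevails on this issue.
— Issue II —
Stage II.1 (claimant, the preponderance of the evidence, weight is at least 49): (d) 52 ≥ 49 — meets.
  Stage II.1 is satisfied; the claimant continues to bear the burden.
Stage II.2 (claimant, the preponderance of the evidence, weight is at least 49): (e) 54 ≥ 49 — meets; (f) net 79−30=49 ≥ 49 — meets.
  All elements met at the final stage.
Every stage carried; the claimant prevails on this issue.
— Issue III —
At Stage III.1 the claimant must meet the preponderance of the evidence (weight exceeds 53): on (g) the weight is 56 less the opposing 4 gives net 52, ≤ 53, so (g) does not meet the standard.
  The claimant does not carry Stage III.1.
The analysis ends at Stage III.1; the respondent prevails on this issue.
Per-issue: Issue I → claimant; Issue II → claimant; Issue III → respondent. The claimant must prevail on at least one issue; overall, the claimant prevails.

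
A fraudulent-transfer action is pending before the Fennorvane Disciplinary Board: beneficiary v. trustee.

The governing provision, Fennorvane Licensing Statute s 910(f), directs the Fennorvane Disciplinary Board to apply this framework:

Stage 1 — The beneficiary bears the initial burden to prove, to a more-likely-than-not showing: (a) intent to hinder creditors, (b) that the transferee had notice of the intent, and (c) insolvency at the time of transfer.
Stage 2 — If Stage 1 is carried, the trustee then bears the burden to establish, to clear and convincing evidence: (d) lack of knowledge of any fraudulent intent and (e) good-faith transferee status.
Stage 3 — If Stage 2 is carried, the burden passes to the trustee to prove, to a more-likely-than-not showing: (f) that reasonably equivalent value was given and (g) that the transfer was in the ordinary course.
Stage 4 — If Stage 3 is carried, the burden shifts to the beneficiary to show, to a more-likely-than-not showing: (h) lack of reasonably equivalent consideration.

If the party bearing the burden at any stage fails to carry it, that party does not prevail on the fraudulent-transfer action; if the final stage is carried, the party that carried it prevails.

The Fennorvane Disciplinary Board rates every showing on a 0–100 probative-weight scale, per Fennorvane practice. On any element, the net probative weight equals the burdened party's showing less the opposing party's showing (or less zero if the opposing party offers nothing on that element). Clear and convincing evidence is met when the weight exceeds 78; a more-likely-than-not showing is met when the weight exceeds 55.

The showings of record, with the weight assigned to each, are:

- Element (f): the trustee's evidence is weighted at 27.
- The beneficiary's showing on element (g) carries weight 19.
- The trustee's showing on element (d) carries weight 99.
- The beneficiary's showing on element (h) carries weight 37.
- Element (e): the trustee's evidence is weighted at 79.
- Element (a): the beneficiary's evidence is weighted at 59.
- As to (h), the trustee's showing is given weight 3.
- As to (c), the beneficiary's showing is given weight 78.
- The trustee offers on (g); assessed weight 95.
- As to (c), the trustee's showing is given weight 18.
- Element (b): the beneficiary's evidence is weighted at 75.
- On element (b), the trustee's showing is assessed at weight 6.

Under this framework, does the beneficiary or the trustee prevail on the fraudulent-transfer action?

Stage 1 — burden on beneficiary; standard: a more-likely-than-not showing (weight exceeds 55).
    (a): 59 > 55 [met]
    (b): 75 − 6 = 69 > 55 [met]
    (c): 78 − 18 = 60 > 55 [met]
  All elements met. The burden passes to the trustee.
Stage 2 — burden on trustee; standard: clear and convincing evidence (weight exceeds 78).
    (d): 99 > 78 [met]
    (e): 79 > 78 [met]
  Stage 2 is satisfied; the trustee continues to bear the burden.
Stage 3 — burden on trustee; standard: a more-likely-than-not showing (weight exceeds 55).
    (f): 27 ≤ 55 [not met]
    (g): 95 − 19 = 76 > 55 [met]
  Not every element is met, so the trustee fails to carry Stage 3.
So the beneficiary prevails.

beneficiary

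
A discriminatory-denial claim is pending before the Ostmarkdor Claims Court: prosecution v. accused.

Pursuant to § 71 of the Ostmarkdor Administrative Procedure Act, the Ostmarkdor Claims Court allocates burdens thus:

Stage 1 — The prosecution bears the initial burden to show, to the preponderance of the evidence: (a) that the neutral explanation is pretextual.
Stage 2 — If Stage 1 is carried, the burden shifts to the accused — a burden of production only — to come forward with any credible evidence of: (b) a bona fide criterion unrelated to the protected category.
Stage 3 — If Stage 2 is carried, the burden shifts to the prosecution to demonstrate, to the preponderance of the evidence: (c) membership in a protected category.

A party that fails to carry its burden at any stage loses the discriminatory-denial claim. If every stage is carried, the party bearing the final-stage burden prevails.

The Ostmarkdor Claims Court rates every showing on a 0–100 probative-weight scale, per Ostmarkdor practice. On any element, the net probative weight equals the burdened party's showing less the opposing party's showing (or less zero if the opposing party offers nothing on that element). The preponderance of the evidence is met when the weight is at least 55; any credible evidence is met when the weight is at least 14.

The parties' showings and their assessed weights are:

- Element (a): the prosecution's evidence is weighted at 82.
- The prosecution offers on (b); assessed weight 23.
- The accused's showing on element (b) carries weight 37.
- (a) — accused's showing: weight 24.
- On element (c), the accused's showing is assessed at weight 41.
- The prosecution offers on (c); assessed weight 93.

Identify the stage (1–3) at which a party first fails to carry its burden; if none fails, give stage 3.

stage 3

Stage 1 (prosecution, the preponderance of the evidence, weight is at least 55): (a) net 82−24=58 ≥ 55 — meets.
  The prosecution carries Stage 1; the accused now bears the burden.
Stage 2 (accused, any credible evidence, weight is at least 14): (b) net 37−23=14 ≥ 14 — meets.
  All elements met. The burden passes to the prosecution.
Stage 3 (prosecution, the preponderance of the evidence, weight is at least 55): (c) net 93−41=52 < 55 — fails.
  Stage 3 not carried; the prosecution fails its burden.
The analysis ends at Stage 3; the accused prevails.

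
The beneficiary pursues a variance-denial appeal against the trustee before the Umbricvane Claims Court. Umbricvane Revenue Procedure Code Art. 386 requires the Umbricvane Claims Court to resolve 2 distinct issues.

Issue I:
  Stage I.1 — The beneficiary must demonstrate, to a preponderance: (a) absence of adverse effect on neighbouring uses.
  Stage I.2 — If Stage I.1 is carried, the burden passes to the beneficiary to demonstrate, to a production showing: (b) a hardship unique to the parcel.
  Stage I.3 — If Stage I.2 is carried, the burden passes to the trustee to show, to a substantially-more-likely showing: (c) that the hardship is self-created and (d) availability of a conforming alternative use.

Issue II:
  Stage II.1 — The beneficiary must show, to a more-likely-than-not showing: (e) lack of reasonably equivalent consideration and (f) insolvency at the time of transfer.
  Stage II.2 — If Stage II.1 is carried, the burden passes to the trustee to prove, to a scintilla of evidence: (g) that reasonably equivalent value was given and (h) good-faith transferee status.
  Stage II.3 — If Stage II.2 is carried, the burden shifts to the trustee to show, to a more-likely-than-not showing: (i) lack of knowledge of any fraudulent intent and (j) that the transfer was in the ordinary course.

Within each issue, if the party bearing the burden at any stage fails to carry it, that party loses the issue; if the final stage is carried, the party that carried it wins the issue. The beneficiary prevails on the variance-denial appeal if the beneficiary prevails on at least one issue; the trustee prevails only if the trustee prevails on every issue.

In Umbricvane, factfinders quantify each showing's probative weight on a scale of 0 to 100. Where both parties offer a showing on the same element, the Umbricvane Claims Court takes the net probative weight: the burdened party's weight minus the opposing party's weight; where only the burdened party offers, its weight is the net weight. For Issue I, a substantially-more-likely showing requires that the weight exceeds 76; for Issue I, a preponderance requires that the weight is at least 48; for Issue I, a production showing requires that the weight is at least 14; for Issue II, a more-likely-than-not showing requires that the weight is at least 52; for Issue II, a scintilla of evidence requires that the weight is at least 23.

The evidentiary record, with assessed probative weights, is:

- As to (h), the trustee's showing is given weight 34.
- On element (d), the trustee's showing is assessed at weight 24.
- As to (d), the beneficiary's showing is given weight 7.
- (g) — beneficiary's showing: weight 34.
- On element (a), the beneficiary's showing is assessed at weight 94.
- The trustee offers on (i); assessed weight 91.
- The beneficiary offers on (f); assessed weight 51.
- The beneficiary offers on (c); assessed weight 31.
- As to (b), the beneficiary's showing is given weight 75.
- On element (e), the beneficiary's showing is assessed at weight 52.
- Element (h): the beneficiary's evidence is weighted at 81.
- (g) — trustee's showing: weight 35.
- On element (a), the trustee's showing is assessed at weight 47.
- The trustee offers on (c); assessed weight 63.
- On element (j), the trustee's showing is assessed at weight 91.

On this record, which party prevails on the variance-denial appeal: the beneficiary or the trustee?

trustee

— Issue I —
Stage I.1 (beneficiary, a preponderance, weight is at least 48): (a) net 94−47=47 < 48 — fails.
  The beneficiary does not carry Stage I.1.
So the trustee prevails on this issue.
— Issue II —
Stage II.1 (beneficiary, a more-likely-than-not showing, weight is at least 52): (e) 52 ≥ 52 — meets; (f) 51 < 52 — fails.
  The beneficiary does not carry Stage II.1.
The trustee prevails on this issue.
Per-issue: Issue I → trustee; Issue II → trustee. The beneficiary must prevail on at least one issue; overall, the trustee prevails.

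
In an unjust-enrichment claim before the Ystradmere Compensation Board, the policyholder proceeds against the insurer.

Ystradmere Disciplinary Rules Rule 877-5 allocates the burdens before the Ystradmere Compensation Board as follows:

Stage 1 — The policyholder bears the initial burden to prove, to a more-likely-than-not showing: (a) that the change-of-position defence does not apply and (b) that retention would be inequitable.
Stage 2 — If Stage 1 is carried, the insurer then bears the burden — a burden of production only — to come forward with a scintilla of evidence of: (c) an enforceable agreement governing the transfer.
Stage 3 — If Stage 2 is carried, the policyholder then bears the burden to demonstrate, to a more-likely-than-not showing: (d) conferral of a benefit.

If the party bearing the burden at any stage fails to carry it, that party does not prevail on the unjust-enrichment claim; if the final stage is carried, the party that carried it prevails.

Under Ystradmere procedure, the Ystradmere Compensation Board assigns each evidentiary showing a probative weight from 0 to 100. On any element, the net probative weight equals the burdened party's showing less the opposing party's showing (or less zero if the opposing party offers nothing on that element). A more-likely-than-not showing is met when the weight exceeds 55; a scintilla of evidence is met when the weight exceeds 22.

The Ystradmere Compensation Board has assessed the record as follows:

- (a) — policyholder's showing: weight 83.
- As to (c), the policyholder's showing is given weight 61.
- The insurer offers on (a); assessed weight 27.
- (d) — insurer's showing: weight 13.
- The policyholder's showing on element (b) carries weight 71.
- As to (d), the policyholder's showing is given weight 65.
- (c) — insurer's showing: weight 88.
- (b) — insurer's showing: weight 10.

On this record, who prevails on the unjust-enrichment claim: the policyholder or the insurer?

insurer

Stage 1 (policyholder, a more-likely-than-not showing, weight exceeds 55): (a) net 83−27=56 > 55 — meets; (b) net 71−10=61 > 55 — meets.
  Stage 1 is satisfied; the onus moves to the insurer.
Stage 2 (insurer, a scintilla of evidence, weight exceeds 22): (c) net 88−61=27 > 22 — meets.
  The insurer carries Stage 2; the policyholder now bears the burden.
Stage 3 (policyholder, a more-likely-than-not showing, weight exceeds 55): (d) net 65−13=52 ≤ 55 — fails.
  Stage 3 not carried; the policyholder fails its burden.
So the insurer prevails.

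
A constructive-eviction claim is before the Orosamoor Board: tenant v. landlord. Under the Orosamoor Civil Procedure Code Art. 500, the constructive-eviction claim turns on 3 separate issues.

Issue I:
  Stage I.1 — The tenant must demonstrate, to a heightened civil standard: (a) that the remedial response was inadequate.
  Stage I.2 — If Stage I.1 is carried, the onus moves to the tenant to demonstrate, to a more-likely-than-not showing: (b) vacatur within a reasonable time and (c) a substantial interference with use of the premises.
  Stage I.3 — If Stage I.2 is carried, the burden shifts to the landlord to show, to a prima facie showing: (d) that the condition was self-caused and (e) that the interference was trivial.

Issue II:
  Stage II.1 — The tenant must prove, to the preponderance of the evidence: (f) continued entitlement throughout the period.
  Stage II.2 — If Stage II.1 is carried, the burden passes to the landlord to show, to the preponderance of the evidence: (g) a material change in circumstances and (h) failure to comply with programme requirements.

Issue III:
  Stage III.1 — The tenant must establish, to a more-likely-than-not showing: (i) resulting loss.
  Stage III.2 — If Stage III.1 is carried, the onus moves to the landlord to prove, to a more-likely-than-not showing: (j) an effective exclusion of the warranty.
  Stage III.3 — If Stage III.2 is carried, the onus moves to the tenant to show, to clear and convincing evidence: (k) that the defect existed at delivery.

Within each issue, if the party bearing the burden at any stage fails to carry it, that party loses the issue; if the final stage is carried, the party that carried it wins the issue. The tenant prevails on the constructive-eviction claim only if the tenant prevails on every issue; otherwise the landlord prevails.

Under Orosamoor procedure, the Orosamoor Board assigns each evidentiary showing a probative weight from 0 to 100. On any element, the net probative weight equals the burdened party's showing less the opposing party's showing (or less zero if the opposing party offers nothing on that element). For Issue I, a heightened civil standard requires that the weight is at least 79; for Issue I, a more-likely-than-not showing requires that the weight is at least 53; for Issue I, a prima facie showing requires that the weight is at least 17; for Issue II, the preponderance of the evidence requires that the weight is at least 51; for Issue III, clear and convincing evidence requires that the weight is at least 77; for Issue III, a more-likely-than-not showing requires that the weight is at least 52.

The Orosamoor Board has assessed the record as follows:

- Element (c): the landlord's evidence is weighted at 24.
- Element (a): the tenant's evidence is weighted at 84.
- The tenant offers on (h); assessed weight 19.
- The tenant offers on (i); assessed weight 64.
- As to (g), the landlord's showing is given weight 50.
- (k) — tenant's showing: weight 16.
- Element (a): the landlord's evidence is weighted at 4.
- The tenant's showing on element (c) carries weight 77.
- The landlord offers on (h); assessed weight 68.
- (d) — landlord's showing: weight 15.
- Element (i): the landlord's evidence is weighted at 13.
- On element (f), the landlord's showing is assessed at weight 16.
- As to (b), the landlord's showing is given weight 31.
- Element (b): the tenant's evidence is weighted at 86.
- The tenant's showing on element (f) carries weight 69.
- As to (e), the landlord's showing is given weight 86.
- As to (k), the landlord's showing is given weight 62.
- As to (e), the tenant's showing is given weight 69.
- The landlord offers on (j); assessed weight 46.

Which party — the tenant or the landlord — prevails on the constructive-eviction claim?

— Issue I —
Stage I.1 (tenant, a heightened civil standard, weight is at least 79): (a) net 84−4=80 ≥ 79 — meets.
  Stage I.1 is satisfied; the tenant continues to bear the burden.
Stage I.2 (tenant, a more-likely-than-not showing, weight is at least 53): (b) net 86−31=55 ≥ 53 — meets; (c) net 77−24=53 ≥ 53 — meets.
  The tenant carries Stage I.2; the landlord now bears the burden.
Stage I.3 (landlord, a prima facie showing, weight is at least 17): (d) 15 < 17 — fails; (e) net 86−69=17 ≥ 17 — meets.
  Not every element is met, so the landlord fails to carry Stage I.3.
The analysis ends at Stage I.3; the tenant prevails on this issue.
— Issue II —
Stage II.1 (tenant, the preponderance of the evidence, weight is at least 51): (f) net 69−16=53 ≥ 51 — meets.
  Stage II.1 carried; the burden shifts to the landlord.
Stage II.2 (landlord, the preponderance of the evidence, weight is at least 51): (g) 50 < 51 — fails; (h) net 68−19=49 < 51 — fails.
  The landlord does not carry Stage II.2.
The analysis ends at Stage II.2; the tenant prevails on this issue.
— Issue III —
Stage III.1 — burden on tenant; standard: a more-likely-than-not showing (weight is at least 52).
    (i): 64 − 13 = 51 < 52 [not met]
  The tenant does not carry Stage III.1.
So the landlord prevails on this issue.
Per-issue: Issue I → tenant; Issue II → tenant; Issue III → landlord. The tenant must prevail on every issue; overall, the landlord prevails.

landlord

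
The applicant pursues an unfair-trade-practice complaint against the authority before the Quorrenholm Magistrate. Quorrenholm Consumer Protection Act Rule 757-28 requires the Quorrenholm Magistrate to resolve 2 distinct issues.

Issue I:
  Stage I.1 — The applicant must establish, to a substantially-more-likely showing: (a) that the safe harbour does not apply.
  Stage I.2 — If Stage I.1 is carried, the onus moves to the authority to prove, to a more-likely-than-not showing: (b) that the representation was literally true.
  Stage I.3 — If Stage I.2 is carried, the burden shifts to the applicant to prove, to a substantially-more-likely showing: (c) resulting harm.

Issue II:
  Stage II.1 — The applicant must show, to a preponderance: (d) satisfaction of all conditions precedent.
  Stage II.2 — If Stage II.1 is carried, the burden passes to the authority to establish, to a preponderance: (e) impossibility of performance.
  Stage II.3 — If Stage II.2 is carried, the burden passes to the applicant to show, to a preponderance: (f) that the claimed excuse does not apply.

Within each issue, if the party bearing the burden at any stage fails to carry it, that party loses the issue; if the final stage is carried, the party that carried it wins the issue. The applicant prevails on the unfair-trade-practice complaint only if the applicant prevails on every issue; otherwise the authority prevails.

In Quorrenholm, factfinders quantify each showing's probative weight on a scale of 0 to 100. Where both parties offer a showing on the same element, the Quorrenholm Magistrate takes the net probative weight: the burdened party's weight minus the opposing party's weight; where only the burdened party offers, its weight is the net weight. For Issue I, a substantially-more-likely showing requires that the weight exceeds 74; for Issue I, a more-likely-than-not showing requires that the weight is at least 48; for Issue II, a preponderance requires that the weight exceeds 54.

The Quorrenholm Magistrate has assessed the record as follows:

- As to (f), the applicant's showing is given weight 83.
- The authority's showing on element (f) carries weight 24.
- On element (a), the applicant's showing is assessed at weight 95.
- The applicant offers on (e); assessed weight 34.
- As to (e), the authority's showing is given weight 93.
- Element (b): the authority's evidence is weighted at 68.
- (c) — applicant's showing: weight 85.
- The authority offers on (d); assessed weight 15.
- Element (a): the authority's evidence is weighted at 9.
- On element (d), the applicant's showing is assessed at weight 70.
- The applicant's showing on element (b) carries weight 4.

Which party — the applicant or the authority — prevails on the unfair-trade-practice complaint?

— Issue I —
At Stage I.1 the applicant must meet a substantially-more-likely showing (weight exceeds 74): on (a) the weight is 95 less the opposing 9 gives net 86, which does exceed 74, so (a) meets the standard.
  The applicant carries Stage I.1; the authority now bears the burden.
At Stage I.2 the authority must meet a more-likely-than-not showing (weight is at least 48): on (b) the weight is 68 less the opposing 4 gives net 64, ≥ 48, so (b) meets the standard.
  Stage I.2 carried; the burden shifts to the applicant.
At Stage I.3 the applicant must meet a substantially-more-likely showing (weight exceeds 74): on (c) the weight is 85, which does exceed 74, so (c) meets the standard.
  Stage I.3 carried; the final stage is satisfied.
With every stage satisfied, the applicant prevails on this issue.
— Issue II —
Stage II.1 (applicant, a preponderance, weight exceeds 54): (d) net 70−15=55 > 54 — meets.
  The applicant carries Stage II.1; the authority now bears the burden.
Stage II.2 (authority, a preponderance, weight exceeds 54): (e) net 93−34=59 > 54 — meets.
  Stage II.2 is satisfied; the onus moves to the applicant.
Stage II.3 (applicant, a preponderance, weight exceeds 54): (f) net 83−24=59 > 54 — meets.
  The applicant carries the last stage.
Every stage carried; the applicant prevails on this issue.
Per-issue: Issue I → applicant; Issue II → applicant. The applicant must prevail on every issue; overall, the applicant prevails.

applicant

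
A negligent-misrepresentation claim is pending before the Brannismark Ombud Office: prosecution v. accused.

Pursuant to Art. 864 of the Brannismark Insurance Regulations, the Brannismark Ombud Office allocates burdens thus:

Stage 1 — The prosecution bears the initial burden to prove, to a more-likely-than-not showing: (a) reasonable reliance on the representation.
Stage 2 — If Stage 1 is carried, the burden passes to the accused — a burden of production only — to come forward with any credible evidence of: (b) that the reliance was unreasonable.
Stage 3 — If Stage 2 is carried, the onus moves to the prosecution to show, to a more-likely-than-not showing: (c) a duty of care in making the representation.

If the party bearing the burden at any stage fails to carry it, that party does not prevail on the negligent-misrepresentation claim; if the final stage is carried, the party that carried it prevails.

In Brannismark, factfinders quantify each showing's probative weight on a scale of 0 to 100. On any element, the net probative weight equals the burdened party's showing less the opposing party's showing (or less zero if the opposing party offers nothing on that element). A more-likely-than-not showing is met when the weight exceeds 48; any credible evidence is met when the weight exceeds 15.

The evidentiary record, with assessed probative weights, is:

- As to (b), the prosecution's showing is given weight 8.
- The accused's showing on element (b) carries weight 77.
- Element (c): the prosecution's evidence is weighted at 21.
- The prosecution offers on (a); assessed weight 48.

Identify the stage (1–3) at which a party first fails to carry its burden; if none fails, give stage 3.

Stage 1 (prosecution, a more-likely-than-not showing, weight exceeds 48): (a) 48 ≤ 48 — fails.
  The prosecution does not carry Stage 1.
The analysis ends at Stage 1; the accused prevails.

stage 1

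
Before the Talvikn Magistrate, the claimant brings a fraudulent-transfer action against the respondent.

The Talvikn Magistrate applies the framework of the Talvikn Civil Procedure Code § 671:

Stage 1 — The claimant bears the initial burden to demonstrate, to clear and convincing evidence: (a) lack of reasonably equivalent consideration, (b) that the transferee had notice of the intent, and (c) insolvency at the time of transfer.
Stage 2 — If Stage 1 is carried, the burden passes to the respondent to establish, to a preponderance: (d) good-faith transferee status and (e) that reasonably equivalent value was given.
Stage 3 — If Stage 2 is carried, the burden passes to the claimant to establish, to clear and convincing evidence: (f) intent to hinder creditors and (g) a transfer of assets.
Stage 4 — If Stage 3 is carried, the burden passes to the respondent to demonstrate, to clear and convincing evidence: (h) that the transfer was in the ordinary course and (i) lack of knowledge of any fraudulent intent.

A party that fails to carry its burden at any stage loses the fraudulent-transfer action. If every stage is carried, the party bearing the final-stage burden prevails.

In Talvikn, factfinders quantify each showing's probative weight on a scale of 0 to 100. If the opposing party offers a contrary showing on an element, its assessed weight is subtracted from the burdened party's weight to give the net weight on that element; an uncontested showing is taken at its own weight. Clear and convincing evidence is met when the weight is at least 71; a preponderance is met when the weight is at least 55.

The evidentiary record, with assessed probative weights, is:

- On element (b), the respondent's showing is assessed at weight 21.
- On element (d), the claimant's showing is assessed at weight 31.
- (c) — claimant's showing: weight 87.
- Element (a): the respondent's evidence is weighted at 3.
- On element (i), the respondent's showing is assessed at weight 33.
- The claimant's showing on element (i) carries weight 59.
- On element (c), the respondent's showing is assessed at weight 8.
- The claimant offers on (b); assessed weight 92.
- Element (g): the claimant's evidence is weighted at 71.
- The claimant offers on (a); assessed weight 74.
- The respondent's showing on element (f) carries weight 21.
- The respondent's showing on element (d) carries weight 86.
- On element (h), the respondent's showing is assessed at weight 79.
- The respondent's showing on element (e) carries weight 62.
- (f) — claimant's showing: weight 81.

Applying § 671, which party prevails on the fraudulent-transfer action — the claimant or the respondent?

respondent

Stage 1 (claimant, clear and convincing evidence, weight is at least 71): (a) net 74−3=71 ≥ 71 — meets; (b) net 92−21=71 ≥ 71 — meets; (c) net 87−8=79 ≥ 71 — meets.
  Stage 1 is satisfied; the onus moves to the respondent.
Stage 2 (respondent, a preponderance, weight is at least 55): (d) net 86−31=55 ≥ 55 — meets; (e) 62 ≥ 55 — meets.
  Stage 2 is satisfied; the onus moves to the claimant.
Stage 3 (claimant, clear and convincing evidence, weight is at least 71): (f) net 81−21=60 < 71 — fails; (g) 71 ≥ 71 — meets.
  The claimant does not carry Stage 3.
So the respondent prevails.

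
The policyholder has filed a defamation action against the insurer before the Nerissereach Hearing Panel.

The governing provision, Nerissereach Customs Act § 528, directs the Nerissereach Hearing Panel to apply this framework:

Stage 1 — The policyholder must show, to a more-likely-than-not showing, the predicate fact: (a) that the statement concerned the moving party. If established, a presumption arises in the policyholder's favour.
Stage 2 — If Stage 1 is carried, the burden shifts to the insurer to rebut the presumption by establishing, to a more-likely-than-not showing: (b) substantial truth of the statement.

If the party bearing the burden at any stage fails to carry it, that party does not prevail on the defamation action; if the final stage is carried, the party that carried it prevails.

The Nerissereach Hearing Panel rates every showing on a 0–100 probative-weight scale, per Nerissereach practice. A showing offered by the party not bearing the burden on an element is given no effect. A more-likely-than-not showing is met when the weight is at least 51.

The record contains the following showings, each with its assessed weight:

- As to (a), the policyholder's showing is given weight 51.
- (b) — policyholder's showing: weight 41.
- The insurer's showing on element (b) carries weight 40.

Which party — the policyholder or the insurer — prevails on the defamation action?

Stage 1 (policyholder, a more-likely-than-not showing, weight is at least 51): (a) 51 ≥ 51 — meets.
  Stage 1 carried; the burden shifts to the insurer.
Stage 2 (insurer, a more-likely-than-not showing, weight is at least 51): (b) 40 (policyholder's 41 disregarded) < 51 — fails.
  Stage 2 not carried; the insurer fails its burden.
The analysis ends at Stage 2; the policyholder prevails.

policyholder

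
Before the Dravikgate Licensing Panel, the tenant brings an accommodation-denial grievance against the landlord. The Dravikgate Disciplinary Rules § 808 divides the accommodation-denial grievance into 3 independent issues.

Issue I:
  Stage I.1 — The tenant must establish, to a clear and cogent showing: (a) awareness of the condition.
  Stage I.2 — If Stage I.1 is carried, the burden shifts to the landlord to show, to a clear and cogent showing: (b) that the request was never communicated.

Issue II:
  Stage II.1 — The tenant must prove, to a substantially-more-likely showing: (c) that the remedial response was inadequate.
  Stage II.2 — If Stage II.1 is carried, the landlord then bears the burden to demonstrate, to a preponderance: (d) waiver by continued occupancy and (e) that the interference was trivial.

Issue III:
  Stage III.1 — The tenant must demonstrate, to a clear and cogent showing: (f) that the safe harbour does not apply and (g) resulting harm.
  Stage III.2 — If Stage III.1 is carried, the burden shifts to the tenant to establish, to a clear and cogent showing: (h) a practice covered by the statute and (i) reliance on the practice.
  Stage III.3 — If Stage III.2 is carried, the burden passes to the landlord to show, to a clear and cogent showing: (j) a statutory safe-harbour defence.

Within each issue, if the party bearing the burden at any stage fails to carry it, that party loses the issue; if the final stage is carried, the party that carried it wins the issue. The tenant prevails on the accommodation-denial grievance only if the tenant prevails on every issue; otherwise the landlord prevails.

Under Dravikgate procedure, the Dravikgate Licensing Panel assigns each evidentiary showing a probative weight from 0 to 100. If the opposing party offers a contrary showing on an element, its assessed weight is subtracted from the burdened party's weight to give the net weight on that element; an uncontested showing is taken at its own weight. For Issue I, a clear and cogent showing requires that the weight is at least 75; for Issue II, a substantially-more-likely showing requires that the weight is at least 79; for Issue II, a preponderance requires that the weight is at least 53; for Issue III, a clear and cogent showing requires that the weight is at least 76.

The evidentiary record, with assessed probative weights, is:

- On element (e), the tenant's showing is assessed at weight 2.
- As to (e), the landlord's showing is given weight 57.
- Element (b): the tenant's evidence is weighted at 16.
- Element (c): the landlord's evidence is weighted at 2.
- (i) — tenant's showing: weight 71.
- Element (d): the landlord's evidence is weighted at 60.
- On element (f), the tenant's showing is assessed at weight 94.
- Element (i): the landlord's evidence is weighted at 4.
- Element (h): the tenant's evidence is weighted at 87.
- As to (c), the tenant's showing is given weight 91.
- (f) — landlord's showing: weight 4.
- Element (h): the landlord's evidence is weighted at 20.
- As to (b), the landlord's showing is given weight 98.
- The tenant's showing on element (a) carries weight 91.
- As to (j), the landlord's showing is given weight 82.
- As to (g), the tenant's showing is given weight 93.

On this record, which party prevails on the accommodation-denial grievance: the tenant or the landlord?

landlord

— Issue I —
Stage I.1 — burden on tenant; standard: a clear and cogent showing (weight is at least 75).
    (a): 91 ≥ 75 [met]
  The tenant carries Stage I.1; the landlord now bears the burden.
Stage I.2 — burden on landlord; standard: a clear and cogent showing (weight is at least 75).
    (b): 98 − 16 = 82 ≥ 75 [met]
  Stage I.2 carried; the final stage is satisfied.
Every stage carried; the landlord prevails on this issue.
— Issue II —
At Stage II.1 the tenant must meet a substantially-more-likely showing (weight is at least 79): on (c) the weight is 91 less the opposing 2 gives net 89, which does reach 79, so (c) meets the standard.
  All elements met. The burden passes to the landlord.
At Stage II.2 the landlord must meet a preponderance (weight is at least 53): on (d) the weight is 60, which does reach 53, so (d) meets the standard; on (e) the weight is 57 less the opposing 2 gives net 55, ≥ 53, so (e) meets the standard.
  The landlord carries the last stage.
Every stage carried; the landlord prevails on this issue.
— Issue III —
Stage III.1 (tenant, a clear and cogent showing, weight is at least 76): (f) net 94−4=90 ≥ 76 — meets; (g) 93 ≥ 76 — meets.
  Stage III.1 carried; the burden remains with the tenant.
Stage III.2 (tenant, a clear and cogent showing, weight is at least 76): (h) net 87−20=67 < 76 — fails; (i) net 71−4=67 < 76 — fails.
  The tenant does not carry Stage III.2.
So the landlord prevails on this issue.
Per-issue: Issue I → landlord; Issue II → landlord; Issue III → landlord. The tenant must prevail on every issue; overall, the landlord prevails.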